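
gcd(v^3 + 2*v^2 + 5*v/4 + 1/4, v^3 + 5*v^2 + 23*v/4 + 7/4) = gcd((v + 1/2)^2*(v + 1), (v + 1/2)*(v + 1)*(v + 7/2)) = v^2 + 3*v/2 + 1/2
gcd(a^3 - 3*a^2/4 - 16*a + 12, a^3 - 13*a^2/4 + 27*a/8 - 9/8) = a - 3/4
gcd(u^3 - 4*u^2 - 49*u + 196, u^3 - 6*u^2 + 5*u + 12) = u - 4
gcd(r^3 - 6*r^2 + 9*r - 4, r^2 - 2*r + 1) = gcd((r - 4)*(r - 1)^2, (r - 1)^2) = r^2 - 2*r + 1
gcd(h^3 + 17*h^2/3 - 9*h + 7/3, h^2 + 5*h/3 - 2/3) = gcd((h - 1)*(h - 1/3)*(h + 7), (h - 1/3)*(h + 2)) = h - 1/3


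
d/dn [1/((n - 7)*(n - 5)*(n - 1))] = (-(n - 7)*(n - 5) - (n - 7)*(n - 1) - (n - 5)*(n - 1))/((n - 7)^2*(n - 5)^2*(n - 1)^2)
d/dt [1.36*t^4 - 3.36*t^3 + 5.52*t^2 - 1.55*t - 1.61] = 5.44*t^3 - 10.08*t^2 + 11.04*t - 1.55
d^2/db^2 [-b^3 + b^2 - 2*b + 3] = 2 - 6*b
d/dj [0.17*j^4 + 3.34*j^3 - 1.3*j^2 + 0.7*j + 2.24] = 0.68*j^3 + 10.02*j^2 - 2.6*j + 0.7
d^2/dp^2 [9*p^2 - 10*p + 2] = 18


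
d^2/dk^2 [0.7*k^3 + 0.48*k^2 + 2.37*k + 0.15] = 4.2*k + 0.96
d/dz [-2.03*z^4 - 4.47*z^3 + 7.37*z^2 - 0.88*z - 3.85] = -8.12*z^3 - 13.41*z^2 + 14.74*z - 0.88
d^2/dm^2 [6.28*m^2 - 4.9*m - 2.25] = 12.5600000000000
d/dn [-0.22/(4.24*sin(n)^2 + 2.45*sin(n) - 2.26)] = (1.8656*sin(n) + 0.539)*cos(n)/(4.24*sin(n)^2 + 2.45*sin(n) - 2.26)^2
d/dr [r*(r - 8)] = 2*r - 8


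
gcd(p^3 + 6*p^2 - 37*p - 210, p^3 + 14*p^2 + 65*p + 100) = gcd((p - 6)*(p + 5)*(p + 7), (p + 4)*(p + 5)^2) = p + 5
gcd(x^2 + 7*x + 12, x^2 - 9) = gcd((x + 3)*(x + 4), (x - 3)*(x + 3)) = x + 3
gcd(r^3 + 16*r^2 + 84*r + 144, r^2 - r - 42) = r + 6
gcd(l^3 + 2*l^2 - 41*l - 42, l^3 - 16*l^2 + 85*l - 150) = l - 6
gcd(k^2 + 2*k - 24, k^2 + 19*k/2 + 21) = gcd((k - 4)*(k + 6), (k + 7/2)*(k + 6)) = k + 6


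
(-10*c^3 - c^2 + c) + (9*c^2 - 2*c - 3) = -10*c^3 + 8*c^2 - c - 3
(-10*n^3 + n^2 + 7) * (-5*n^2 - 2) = 50*n^5 - 5*n^4 + 20*n^3 - 37*n^2 - 14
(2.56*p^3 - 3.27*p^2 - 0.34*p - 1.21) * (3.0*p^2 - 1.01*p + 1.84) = 7.68*p^5 - 12.3956*p^4 + 6.9931*p^3 - 9.3034*p^2 + 0.5965*p - 2.2264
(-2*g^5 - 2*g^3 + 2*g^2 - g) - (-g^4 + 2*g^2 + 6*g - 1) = -2*g^5 + g^4 - 2*g^3 - 7*g + 1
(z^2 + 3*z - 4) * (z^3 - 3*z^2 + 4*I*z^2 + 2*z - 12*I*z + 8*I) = z^5 + 4*I*z^4 - 11*z^3 + 18*z^2 - 44*I*z^2 - 8*z + 72*I*z - 32*I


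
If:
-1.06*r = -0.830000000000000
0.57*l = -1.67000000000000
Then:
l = -2.93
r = 0.78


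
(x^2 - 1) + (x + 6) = x^2 + x + 5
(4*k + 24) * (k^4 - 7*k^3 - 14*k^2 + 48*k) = 4*k^5 - 4*k^4 - 224*k^3 - 144*k^2 + 1152*k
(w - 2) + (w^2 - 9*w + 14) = w^2 - 8*w + 12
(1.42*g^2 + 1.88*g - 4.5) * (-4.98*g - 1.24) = -7.0716*g^3 - 11.1232*g^2 + 20.0788*g + 5.58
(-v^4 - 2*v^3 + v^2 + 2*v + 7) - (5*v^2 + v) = -v^4 - 2*v^3 - 4*v^2 + v + 7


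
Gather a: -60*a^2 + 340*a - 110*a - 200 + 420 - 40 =-60*a^2 + 230*a + 180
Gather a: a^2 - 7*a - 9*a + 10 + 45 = a^2 - 16*a + 55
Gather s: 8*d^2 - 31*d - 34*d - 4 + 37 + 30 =8*d^2 - 65*d + 63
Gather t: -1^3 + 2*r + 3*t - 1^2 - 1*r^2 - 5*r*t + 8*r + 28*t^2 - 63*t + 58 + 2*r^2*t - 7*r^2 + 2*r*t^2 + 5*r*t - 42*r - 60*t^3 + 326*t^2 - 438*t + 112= -8*r^2 - 32*r - 60*t^3 + t^2*(2*r + 354) + t*(2*r^2 - 498) + 168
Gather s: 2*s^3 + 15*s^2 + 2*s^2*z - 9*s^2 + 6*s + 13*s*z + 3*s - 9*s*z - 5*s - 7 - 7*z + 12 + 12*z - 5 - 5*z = 2*s^3 + s^2*(2*z + 6) + s*(4*z + 4)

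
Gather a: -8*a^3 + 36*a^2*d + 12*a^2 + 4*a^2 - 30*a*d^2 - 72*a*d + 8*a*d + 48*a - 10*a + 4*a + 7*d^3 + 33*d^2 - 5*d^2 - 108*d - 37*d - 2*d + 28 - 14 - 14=-8*a^3 + a^2*(36*d + 16) + a*(-30*d^2 - 64*d + 42) + 7*d^3 + 28*d^2 - 147*d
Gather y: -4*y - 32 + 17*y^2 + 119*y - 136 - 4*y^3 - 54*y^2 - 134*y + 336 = -4*y^3 - 37*y^2 - 19*y + 168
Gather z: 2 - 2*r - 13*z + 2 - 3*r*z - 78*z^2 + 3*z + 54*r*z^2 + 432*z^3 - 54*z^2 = -2*r + 432*z^3 + z^2*(54*r - 132) + z*(-3*r - 10) + 4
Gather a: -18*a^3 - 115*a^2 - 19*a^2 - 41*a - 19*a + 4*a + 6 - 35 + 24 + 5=-18*a^3 - 134*a^2 - 56*a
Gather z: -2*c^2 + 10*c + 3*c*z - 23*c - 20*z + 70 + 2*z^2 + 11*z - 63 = -2*c^2 - 13*c + 2*z^2 + z*(3*c - 9) + 7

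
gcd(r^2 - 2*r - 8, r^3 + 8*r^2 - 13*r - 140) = r - 4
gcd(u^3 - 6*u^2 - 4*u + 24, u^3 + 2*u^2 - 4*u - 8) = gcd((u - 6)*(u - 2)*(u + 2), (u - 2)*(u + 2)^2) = u^2 - 4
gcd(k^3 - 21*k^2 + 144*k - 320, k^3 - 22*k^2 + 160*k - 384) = k^2 - 16*k + 64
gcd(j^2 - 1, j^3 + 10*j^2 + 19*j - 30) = j - 1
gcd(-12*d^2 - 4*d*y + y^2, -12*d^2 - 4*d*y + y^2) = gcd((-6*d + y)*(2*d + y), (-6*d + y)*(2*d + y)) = -12*d^2 - 4*d*y + y^2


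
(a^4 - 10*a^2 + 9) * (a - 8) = a^5 - 8*a^4 - 10*a^3 + 80*a^2 + 9*a - 72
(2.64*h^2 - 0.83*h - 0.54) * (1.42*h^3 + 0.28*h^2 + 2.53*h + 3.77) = 3.7488*h^5 - 0.4394*h^4 + 5.68*h^3 + 7.7017*h^2 - 4.4953*h - 2.0358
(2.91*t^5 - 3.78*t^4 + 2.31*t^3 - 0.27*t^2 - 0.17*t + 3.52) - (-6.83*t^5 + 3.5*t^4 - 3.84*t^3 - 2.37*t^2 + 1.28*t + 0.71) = 9.74*t^5 - 7.28*t^4 + 6.15*t^3 + 2.1*t^2 - 1.45*t + 2.81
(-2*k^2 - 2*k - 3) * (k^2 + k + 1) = -2*k^4 - 4*k^3 - 7*k^2 - 5*k - 3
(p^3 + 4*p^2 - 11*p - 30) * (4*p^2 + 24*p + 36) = 4*p^5 + 40*p^4 + 88*p^3 - 240*p^2 - 1116*p - 1080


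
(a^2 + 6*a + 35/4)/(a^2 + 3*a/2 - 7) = (a + 5/2)/(a - 2)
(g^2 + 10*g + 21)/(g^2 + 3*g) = (g + 7)/g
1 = 1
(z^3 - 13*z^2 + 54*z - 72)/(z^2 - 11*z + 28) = (z^2 - 9*z + 18)/(z - 7)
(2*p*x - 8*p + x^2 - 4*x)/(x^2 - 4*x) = (2*p + x)/x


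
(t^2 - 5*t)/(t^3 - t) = (t - 5)/(t^2 - 1)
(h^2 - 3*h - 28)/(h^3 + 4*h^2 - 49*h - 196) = 1/(h + 7)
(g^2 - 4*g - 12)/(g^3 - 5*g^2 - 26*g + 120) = (g + 2)/(g^2 + g - 20)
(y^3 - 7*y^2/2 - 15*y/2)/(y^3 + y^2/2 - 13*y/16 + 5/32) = 16*y*(2*y^2 - 7*y - 15)/(32*y^3 + 16*y^2 - 26*y + 5)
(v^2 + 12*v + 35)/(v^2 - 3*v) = (v^2 + 12*v + 35)/(v*(v - 3))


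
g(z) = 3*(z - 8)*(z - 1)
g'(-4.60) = -54.60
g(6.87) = -19.90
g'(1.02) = -20.88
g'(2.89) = -9.66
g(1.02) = -0.42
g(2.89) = -28.97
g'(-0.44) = -29.64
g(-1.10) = 57.33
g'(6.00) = 9.00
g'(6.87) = 14.22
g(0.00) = 24.00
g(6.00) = -30.00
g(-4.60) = 211.68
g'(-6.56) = -66.36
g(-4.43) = 202.48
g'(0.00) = -27.00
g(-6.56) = 330.22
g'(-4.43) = -53.58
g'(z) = 6*z - 27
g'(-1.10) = -33.60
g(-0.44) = 36.46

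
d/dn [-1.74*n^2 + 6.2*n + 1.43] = 6.2 - 3.48*n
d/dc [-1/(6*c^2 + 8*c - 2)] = (3*c + 2)/(3*c^2 + 4*c - 1)^2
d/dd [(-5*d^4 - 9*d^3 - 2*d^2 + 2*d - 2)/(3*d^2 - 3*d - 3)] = (-10*d^5 + 6*d^4 + 38*d^3 + 27*d^2 + 8*d - 4)/(3*(d^4 - 2*d^3 - d^2 + 2*d + 1))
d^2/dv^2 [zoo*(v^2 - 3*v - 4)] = zoo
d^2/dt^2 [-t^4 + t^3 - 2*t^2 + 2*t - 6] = -12*t^2 + 6*t - 4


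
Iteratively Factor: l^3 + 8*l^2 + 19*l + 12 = (l + 3)*(l^2 + 5*l + 4) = (l + 3)*(l + 4)*(l + 1)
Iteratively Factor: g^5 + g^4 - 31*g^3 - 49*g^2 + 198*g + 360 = (g - 3)*(g^4 + 4*g^3 - 19*g^2 - 106*g - 120) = (g - 3)*(g + 4)*(g^3 - 19*g - 30) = (g - 3)*(g + 3)*(g + 4)*(g^2 - 3*g - 10) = (g - 3)*(g + 2)*(g + 3)*(g + 4)*(g - 5)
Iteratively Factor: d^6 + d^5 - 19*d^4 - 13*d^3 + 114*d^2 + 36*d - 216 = (d - 2)*(d^5 + 3*d^4 - 13*d^3 - 39*d^2 + 36*d + 108) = (d - 3)*(d - 2)*(d^4 + 6*d^3 + 5*d^2 - 24*d - 36) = (d - 3)*(d - 2)*(d + 3)*(d^3 + 3*d^2 - 4*d - 12) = (d - 3)*(d - 2)*(d + 2)*(d + 3)*(d^2 + d - 6) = (d - 3)*(d - 2)^2*(d + 2)*(d + 3)*(d + 3)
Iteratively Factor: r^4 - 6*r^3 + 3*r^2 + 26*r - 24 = (r - 3)*(r^3 - 3*r^2 - 6*r + 8) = (r - 3)*(r + 2)*(r^2 - 5*r + 4) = (r - 4)*(r - 3)*(r + 2)*(r - 1)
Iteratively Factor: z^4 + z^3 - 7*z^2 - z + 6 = (z - 1)*(z^3 + 2*z^2 - 5*z - 6) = (z - 1)*(z + 1)*(z^2 + z - 6) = (z - 2)*(z - 1)*(z + 1)*(z + 3)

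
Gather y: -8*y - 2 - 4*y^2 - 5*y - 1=-4*y^2 - 13*y - 3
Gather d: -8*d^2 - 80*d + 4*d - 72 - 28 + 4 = -8*d^2 - 76*d - 96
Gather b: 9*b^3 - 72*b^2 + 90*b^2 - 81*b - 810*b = 9*b^3 + 18*b^2 - 891*b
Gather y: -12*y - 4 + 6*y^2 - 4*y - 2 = 6*y^2 - 16*y - 6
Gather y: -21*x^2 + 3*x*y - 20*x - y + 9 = -21*x^2 - 20*x + y*(3*x - 1) + 9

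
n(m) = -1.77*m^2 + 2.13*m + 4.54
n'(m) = 2.13 - 3.54*m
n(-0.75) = 1.95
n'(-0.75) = 4.78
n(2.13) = 1.05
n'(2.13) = -5.41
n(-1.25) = -0.89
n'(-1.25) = 6.56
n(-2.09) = -7.64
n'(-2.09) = 9.53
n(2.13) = 1.05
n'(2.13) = -5.41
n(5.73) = -41.37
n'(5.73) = -18.15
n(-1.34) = -1.49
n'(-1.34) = 6.87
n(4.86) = -26.91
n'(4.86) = -15.07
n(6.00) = -46.40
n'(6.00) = -19.11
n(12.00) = -224.78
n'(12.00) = -40.35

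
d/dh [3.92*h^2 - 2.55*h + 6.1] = 7.84*h - 2.55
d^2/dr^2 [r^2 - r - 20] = 2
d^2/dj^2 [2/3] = 0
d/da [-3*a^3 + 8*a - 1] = 8 - 9*a^2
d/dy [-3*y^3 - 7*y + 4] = -9*y^2 - 7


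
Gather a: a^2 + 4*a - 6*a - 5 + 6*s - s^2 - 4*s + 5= a^2 - 2*a - s^2 + 2*s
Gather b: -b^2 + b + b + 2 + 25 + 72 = -b^2 + 2*b + 99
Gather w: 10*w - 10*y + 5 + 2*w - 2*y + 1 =12*w - 12*y + 6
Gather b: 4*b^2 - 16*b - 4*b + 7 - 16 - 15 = 4*b^2 - 20*b - 24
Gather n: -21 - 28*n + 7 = -28*n - 14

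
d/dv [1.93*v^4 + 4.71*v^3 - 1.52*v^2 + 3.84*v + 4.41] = 7.72*v^3 + 14.13*v^2 - 3.04*v + 3.84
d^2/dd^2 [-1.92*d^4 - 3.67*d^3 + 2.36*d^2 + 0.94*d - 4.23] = -23.04*d^2 - 22.02*d + 4.72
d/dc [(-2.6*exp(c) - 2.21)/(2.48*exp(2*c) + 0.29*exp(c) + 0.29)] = (6.448*exp(2*c) + 10.9616*exp(c) - 0.1131)*exp(c)/(6.1504*exp(4*c) + 1.4384*exp(3*c) + 1.5225*exp(2*c) + 0.1682*exp(c) + 0.0841)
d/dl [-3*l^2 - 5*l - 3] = -6*l - 5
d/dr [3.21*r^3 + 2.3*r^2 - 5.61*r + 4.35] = 9.63*r^2 + 4.6*r - 5.61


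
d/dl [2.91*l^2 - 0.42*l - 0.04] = 5.82*l - 0.42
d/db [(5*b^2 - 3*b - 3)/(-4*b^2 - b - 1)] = 17*b*(-b - 2)/(16*b^4 + 8*b^3 + 9*b^2 + 2*b + 1)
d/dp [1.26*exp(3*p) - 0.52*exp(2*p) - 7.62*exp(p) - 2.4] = (3.78*exp(2*p) - 1.04*exp(p) - 7.62)*exp(p)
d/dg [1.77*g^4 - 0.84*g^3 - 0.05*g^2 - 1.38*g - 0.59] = 7.08*g^3 - 2.52*g^2 - 0.1*g - 1.38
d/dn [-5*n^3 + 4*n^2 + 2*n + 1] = -15*n^2 + 8*n + 2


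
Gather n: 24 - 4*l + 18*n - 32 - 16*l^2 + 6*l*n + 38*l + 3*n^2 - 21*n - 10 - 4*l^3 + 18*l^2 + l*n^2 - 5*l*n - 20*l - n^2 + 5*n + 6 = -4*l^3 + 2*l^2 + 14*l + n^2*(l + 2) + n*(l + 2) - 12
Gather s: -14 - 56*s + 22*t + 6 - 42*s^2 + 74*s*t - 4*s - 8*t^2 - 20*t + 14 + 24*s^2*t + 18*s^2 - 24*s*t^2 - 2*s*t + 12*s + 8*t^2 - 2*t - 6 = s^2*(24*t - 24) + s*(-24*t^2 + 72*t - 48)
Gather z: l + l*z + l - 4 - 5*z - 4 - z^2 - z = 2*l - z^2 + z*(l - 6) - 8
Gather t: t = t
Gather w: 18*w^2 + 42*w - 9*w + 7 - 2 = 18*w^2 + 33*w + 5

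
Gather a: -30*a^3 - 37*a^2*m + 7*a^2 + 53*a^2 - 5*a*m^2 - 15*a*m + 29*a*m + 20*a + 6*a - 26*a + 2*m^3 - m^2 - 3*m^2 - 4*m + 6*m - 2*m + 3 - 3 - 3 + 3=-30*a^3 + a^2*(60 - 37*m) + a*(-5*m^2 + 14*m) + 2*m^3 - 4*m^2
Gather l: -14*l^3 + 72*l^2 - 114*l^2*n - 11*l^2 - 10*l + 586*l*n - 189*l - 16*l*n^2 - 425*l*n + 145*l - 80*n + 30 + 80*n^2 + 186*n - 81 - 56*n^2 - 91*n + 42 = -14*l^3 + l^2*(61 - 114*n) + l*(-16*n^2 + 161*n - 54) + 24*n^2 + 15*n - 9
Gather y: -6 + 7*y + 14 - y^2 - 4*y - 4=-y^2 + 3*y + 4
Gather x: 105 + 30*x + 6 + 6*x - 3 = 36*x + 108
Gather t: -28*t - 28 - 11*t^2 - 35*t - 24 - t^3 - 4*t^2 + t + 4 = -t^3 - 15*t^2 - 62*t - 48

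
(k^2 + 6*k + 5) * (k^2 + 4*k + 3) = k^4 + 10*k^3 + 32*k^2 + 38*k + 15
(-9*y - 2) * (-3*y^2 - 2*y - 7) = 27*y^3 + 24*y^2 + 67*y + 14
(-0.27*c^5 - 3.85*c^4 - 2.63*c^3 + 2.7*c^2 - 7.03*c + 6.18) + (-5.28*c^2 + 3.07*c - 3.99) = -0.27*c^5 - 3.85*c^4 - 2.63*c^3 - 2.58*c^2 - 3.96*c + 2.19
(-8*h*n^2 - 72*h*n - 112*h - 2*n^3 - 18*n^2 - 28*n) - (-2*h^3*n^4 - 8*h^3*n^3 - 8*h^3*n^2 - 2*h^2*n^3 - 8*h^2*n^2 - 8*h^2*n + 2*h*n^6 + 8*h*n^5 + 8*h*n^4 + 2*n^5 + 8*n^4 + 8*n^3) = 2*h^3*n^4 + 8*h^3*n^3 + 8*h^3*n^2 + 2*h^2*n^3 + 8*h^2*n^2 + 8*h^2*n - 2*h*n^6 - 8*h*n^5 - 8*h*n^4 - 8*h*n^2 - 72*h*n - 112*h - 2*n^5 - 8*n^4 - 10*n^3 - 18*n^2 - 28*n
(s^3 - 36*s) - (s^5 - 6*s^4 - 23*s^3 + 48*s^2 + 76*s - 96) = -s^5 + 6*s^4 + 24*s^3 - 48*s^2 - 112*s + 96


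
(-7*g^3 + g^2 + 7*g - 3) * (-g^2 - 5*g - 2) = 7*g^5 + 34*g^4 + 2*g^3 - 34*g^2 + g + 6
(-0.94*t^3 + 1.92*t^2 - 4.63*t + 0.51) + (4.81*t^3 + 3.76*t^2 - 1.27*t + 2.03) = 3.87*t^3 + 5.68*t^2 - 5.9*t + 2.54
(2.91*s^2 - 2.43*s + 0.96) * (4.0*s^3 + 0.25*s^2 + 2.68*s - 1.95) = 11.64*s^5 - 8.9925*s^4 + 11.0313*s^3 - 11.9469*s^2 + 7.3113*s - 1.872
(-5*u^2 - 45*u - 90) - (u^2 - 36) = -6*u^2 - 45*u - 54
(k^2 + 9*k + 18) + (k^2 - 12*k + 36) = 2*k^2 - 3*k + 54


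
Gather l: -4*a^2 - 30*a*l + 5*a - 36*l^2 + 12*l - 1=-4*a^2 + 5*a - 36*l^2 + l*(12 - 30*a) - 1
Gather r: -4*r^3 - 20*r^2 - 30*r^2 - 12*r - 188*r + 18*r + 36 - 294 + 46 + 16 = -4*r^3 - 50*r^2 - 182*r - 196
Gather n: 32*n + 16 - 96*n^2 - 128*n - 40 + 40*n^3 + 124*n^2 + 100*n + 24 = 40*n^3 + 28*n^2 + 4*n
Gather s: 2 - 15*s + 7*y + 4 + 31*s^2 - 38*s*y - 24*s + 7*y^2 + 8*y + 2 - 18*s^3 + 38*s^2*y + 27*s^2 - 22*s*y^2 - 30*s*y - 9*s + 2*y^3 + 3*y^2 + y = -18*s^3 + s^2*(38*y + 58) + s*(-22*y^2 - 68*y - 48) + 2*y^3 + 10*y^2 + 16*y + 8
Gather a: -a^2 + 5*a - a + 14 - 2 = -a^2 + 4*a + 12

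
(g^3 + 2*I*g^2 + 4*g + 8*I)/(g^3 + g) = (g^3 + 2*I*g^2 + 4*g + 8*I)/(g^3 + g)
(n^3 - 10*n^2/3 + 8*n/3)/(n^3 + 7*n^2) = (3*n^2 - 10*n + 8)/(3*n*(n + 7))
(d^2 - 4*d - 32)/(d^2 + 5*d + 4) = (d - 8)/(d + 1)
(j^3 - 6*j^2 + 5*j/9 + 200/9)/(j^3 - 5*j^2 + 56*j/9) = (3*j^2 - 10*j - 25)/(j*(3*j - 7))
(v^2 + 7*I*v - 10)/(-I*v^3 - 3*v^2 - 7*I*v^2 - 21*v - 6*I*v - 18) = (I*v^2 - 7*v - 10*I)/(v^3 + v^2*(7 - 3*I) + v*(6 - 21*I) - 18*I)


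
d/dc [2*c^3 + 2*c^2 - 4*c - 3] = 6*c^2 + 4*c - 4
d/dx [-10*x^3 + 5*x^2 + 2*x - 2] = -30*x^2 + 10*x + 2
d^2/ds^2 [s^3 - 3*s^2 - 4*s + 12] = 6*s - 6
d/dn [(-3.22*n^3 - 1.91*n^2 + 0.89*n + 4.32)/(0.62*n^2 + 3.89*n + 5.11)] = (-1.9964*n^4 - 25.0516*n^3 - 57.3443*n^2 - 24.877*n - 12.2569)/(0.3844*n^4 + 4.8236*n^3 + 21.4685*n^2 + 39.7558*n + 26.1121)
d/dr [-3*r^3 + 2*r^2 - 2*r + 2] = -9*r^2 + 4*r - 2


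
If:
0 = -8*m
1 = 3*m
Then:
No Solution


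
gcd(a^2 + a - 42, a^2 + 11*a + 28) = a + 7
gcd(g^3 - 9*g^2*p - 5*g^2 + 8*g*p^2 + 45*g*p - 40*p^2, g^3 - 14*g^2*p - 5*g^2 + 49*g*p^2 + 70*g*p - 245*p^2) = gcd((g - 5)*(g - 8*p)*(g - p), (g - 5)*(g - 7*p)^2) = g - 5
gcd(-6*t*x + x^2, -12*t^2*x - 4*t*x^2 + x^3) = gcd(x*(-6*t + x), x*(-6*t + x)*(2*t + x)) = -6*t*x + x^2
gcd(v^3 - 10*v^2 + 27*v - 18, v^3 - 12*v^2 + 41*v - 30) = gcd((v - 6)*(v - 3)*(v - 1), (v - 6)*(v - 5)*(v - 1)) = v^2 - 7*v + 6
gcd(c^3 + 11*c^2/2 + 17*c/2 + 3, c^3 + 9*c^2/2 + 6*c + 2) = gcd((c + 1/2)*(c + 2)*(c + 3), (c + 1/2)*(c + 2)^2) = c^2 + 5*c/2 + 1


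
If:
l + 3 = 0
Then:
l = -3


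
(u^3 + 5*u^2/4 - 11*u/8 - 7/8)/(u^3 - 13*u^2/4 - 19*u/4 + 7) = (u + 1/2)/(u - 4)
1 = 1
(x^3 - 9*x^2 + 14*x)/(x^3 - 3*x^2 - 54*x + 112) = x*(x - 7)/(x^2 - x - 56)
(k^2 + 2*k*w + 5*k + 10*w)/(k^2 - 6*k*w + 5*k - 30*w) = (-k - 2*w)/(-k + 6*w)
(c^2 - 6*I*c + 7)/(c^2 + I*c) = (c - 7*I)/c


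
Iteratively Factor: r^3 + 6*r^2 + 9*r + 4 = (r + 1)*(r^2 + 5*r + 4) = (r + 1)^2*(r + 4)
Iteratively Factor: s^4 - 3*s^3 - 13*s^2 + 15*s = (s - 5)*(s^3 + 2*s^2 - 3*s) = (s - 5)*(s + 3)*(s^2 - s) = (s - 5)*(s - 1)*(s + 3)*(s)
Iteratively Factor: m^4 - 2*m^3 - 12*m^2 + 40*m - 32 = (m - 2)*(m^3 - 12*m + 16) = (m - 2)^2*(m^2 + 2*m - 8) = (m - 2)^2*(m + 4)*(m - 2)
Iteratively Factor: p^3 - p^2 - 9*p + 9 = (p - 1)*(p^2 - 9) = (p - 3)*(p - 1)*(p + 3)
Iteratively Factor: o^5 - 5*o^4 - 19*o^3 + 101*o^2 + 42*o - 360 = (o - 3)*(o^4 - 2*o^3 - 25*o^2 + 26*o + 120) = (o - 3)*(o + 4)*(o^3 - 6*o^2 - o + 30) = (o - 5)*(o - 3)*(o + 4)*(o^2 - o - 6) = (o - 5)*(o - 3)^2*(o + 4)*(o + 2)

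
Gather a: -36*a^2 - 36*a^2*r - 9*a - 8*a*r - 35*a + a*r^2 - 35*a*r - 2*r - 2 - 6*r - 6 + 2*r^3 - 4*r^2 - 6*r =a^2*(-36*r - 36) + a*(r^2 - 43*r - 44) + 2*r^3 - 4*r^2 - 14*r - 8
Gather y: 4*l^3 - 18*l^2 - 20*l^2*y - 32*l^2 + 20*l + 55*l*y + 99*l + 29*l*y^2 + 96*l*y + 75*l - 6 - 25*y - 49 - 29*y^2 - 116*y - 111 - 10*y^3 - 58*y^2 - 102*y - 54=4*l^3 - 50*l^2 + 194*l - 10*y^3 + y^2*(29*l - 87) + y*(-20*l^2 + 151*l - 243) - 220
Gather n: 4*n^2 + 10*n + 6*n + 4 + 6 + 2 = 4*n^2 + 16*n + 12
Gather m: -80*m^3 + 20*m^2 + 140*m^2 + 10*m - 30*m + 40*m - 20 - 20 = -80*m^3 + 160*m^2 + 20*m - 40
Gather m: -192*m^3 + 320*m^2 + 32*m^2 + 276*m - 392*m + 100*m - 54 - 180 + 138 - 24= -192*m^3 + 352*m^2 - 16*m - 120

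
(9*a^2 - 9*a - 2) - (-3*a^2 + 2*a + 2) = 12*a^2 - 11*a - 4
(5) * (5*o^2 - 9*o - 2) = 25*o^2 - 45*o - 10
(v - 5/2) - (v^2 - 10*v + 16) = -v^2 + 11*v - 37/2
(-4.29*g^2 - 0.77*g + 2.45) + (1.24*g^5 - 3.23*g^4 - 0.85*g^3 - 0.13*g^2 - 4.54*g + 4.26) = 1.24*g^5 - 3.23*g^4 - 0.85*g^3 - 4.42*g^2 - 5.31*g + 6.71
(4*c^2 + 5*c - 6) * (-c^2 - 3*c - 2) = -4*c^4 - 17*c^3 - 17*c^2 + 8*c + 12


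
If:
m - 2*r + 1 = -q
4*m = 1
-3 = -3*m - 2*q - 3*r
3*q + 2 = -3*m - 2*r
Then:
No Solution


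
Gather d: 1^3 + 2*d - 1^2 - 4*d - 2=-2*d - 2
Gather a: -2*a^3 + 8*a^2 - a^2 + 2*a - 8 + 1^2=-2*a^3 + 7*a^2 + 2*a - 7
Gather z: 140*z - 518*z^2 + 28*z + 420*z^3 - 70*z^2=420*z^3 - 588*z^2 + 168*z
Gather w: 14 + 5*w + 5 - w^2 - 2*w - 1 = -w^2 + 3*w + 18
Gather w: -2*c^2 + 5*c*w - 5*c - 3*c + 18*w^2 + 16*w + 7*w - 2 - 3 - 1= -2*c^2 - 8*c + 18*w^2 + w*(5*c + 23) - 6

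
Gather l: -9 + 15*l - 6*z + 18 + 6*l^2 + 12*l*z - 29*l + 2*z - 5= 6*l^2 + l*(12*z - 14) - 4*z + 4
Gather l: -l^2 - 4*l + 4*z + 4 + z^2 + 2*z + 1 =-l^2 - 4*l + z^2 + 6*z + 5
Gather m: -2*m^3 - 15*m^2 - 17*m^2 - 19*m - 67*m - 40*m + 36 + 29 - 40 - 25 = -2*m^3 - 32*m^2 - 126*m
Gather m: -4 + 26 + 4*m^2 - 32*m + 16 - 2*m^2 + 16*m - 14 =2*m^2 - 16*m + 24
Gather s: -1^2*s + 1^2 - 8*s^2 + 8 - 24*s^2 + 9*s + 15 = -32*s^2 + 8*s + 24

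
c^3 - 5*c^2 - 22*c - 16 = (c - 8)*(c + 1)*(c + 2)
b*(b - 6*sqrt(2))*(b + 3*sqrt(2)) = b^3 - 3*sqrt(2)*b^2 - 36*b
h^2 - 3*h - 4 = (h - 4)*(h + 1)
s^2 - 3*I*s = s*(s - 3*I)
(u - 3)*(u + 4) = u^2 + u - 12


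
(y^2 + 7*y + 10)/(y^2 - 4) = (y + 5)/(y - 2)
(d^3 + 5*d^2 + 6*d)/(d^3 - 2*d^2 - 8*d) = (d + 3)/(d - 4)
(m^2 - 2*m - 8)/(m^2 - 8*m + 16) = (m + 2)/(m - 4)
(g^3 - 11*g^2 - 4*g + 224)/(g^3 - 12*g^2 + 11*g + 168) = (g + 4)/(g + 3)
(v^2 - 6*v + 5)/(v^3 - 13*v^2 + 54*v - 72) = (v^2 - 6*v + 5)/(v^3 - 13*v^2 + 54*v - 72)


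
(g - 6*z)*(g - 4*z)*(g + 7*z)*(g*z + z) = g^4*z - 3*g^3*z^2 + g^3*z - 46*g^2*z^3 - 3*g^2*z^2 + 168*g*z^4 - 46*g*z^3 + 168*z^4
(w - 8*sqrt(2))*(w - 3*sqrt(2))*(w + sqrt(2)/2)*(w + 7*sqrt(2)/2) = w^4 - 7*sqrt(2)*w^3 - 73*w^2/2 + 307*sqrt(2)*w/2 + 168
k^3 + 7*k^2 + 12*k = k*(k + 3)*(k + 4)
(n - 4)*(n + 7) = n^2 + 3*n - 28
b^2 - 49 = (b - 7)*(b + 7)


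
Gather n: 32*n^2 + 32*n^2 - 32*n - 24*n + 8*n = 64*n^2 - 48*n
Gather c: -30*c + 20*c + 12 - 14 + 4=2 - 10*c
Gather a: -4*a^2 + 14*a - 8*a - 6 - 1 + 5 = -4*a^2 + 6*a - 2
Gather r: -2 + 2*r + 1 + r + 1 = 3*r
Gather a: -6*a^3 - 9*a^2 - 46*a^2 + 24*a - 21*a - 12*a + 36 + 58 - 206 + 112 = -6*a^3 - 55*a^2 - 9*a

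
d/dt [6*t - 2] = 6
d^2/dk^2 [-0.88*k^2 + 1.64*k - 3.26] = -1.76000000000000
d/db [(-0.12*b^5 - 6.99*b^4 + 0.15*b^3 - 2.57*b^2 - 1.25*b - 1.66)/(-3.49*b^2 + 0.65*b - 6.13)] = (1.2564*b^6 + 48.4782*b^5 - 10.476*b^4 + 171.5898*b^3 - 8.7915*b^2 + 19.9214*b + 8.7415)/(12.1801*b^4 - 4.537*b^3 + 43.2099*b^2 - 7.969*b + 37.5769)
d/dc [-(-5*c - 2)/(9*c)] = -2/(9*c^2)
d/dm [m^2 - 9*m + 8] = 2*m - 9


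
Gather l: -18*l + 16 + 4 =20 - 18*l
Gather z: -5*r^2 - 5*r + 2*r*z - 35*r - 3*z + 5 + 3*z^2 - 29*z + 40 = -5*r^2 - 40*r + 3*z^2 + z*(2*r - 32) + 45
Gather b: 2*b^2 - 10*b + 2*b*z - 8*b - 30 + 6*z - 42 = 2*b^2 + b*(2*z - 18) + 6*z - 72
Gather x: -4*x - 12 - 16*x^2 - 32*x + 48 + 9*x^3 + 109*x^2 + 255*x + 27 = 9*x^3 + 93*x^2 + 219*x + 63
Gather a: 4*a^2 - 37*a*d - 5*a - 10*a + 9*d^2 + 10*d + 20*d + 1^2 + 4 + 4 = 4*a^2 + a*(-37*d - 15) + 9*d^2 + 30*d + 9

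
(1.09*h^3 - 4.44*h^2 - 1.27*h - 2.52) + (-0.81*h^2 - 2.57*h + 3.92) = 1.09*h^3 - 5.25*h^2 - 3.84*h + 1.4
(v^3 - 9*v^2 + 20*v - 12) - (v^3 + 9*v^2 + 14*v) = -18*v^2 + 6*v - 12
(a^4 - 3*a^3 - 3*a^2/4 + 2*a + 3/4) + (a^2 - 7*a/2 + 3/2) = a^4 - 3*a^3 + a^2/4 - 3*a/2 + 9/4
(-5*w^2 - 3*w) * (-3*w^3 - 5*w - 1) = 15*w^5 + 9*w^4 + 25*w^3 + 20*w^2 + 3*w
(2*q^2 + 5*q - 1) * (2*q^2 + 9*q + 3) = 4*q^4 + 28*q^3 + 49*q^2 + 6*q - 3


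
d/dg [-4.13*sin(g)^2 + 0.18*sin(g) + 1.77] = (0.18 - 8.26*sin(g))*cos(g)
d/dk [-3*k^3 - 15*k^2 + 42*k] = -9*k^2 - 30*k + 42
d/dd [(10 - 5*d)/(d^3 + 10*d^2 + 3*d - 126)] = 10*(d^3 + 2*d^2 - 20*d + 60)/(d^6 + 20*d^5 + 106*d^4 - 192*d^3 - 2511*d^2 - 756*d + 15876)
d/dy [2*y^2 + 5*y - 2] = 4*y + 5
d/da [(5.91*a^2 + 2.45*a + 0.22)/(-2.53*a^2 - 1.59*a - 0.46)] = (-3.1984*a^2 - 4.324*a - 0.7772)/(6.4009*a^4 + 8.0454*a^3 + 4.8557*a^2 + 1.4628*a + 0.2116)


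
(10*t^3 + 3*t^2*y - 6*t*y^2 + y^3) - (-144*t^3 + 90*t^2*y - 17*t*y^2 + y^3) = 154*t^3 - 87*t^2*y + 11*t*y^2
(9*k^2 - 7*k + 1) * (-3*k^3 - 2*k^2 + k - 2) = -27*k^5 + 3*k^4 + 20*k^3 - 27*k^2 + 15*k - 2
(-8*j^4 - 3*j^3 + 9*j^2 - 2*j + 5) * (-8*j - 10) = 64*j^5 + 104*j^4 - 42*j^3 - 74*j^2 - 20*j - 50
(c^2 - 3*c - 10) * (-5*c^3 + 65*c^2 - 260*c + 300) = -5*c^5 + 80*c^4 - 405*c^3 + 430*c^2 + 1700*c - 3000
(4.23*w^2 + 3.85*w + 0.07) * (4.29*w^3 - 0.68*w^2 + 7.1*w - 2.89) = 18.1467*w^5 + 13.6401*w^4 + 27.7153*w^3 + 15.0627*w^2 - 10.6295*w - 0.2023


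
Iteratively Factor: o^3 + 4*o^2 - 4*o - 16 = (o + 2)*(o^2 + 2*o - 8) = (o - 2)*(o + 2)*(o + 4)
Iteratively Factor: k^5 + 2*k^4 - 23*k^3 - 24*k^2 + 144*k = (k)*(k^4 + 2*k^3 - 23*k^2 - 24*k + 144) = k*(k - 3)*(k^3 + 5*k^2 - 8*k - 48) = k*(k - 3)*(k + 4)*(k^2 + k - 12) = k*(k - 3)^2*(k + 4)*(k + 4)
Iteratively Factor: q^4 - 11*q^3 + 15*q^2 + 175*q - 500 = (q - 5)*(q^3 - 6*q^2 - 15*q + 100) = (q - 5)*(q + 4)*(q^2 - 10*q + 25) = (q - 5)^2*(q + 4)*(q - 5)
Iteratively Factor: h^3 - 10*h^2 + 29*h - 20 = (h - 4)*(h^2 - 6*h + 5) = (h - 5)*(h - 4)*(h - 1)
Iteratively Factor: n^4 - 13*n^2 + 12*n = (n)*(n^3 - 13*n + 12) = n*(n - 1)*(n^2 + n - 12) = n*(n - 3)*(n - 1)*(n + 4)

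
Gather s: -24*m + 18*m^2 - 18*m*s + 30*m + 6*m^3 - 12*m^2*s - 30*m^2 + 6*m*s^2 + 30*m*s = 6*m^3 - 12*m^2 + 6*m*s^2 + 6*m + s*(-12*m^2 + 12*m)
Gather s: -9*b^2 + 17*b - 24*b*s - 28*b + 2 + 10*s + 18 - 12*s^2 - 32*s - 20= -9*b^2 - 11*b - 12*s^2 + s*(-24*b - 22)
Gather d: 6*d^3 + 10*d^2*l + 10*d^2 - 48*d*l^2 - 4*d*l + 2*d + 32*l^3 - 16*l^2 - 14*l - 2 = 6*d^3 + d^2*(10*l + 10) + d*(-48*l^2 - 4*l + 2) + 32*l^3 - 16*l^2 - 14*l - 2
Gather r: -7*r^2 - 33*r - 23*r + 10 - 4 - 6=-7*r^2 - 56*r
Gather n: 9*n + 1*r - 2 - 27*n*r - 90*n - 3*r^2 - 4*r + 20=n*(-27*r - 81) - 3*r^2 - 3*r + 18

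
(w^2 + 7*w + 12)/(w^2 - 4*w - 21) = (w + 4)/(w - 7)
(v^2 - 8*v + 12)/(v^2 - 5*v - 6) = (v - 2)/(v + 1)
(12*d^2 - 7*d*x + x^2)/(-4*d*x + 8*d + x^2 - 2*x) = (-3*d + x)/(x - 2)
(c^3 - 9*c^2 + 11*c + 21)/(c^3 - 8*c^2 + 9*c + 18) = (c - 7)/(c - 6)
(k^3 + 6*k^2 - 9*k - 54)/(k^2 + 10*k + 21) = (k^2 + 3*k - 18)/(k + 7)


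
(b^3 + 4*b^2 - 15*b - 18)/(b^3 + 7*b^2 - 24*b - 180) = (b^2 - 2*b - 3)/(b^2 + b - 30)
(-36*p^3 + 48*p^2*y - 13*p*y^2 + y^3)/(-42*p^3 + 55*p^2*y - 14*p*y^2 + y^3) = (-6*p + y)/(-7*p + y)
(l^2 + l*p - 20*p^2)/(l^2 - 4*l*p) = (l + 5*p)/l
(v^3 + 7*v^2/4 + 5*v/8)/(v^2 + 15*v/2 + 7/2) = v*(4*v + 5)/(4*(v + 7))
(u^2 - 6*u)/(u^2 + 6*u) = (u - 6)/(u + 6)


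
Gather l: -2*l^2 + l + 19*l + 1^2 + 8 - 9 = -2*l^2 + 20*l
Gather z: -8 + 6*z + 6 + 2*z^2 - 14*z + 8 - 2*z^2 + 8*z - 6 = 0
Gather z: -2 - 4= -6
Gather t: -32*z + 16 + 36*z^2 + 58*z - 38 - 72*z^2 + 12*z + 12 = -36*z^2 + 38*z - 10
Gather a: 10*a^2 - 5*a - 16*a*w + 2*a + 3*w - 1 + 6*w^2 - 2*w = 10*a^2 + a*(-16*w - 3) + 6*w^2 + w - 1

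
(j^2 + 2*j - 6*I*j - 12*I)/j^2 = (j^2 + j*(2 - 6*I) - 12*I)/j^2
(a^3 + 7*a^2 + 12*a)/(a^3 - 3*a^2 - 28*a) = (a + 3)/(a - 7)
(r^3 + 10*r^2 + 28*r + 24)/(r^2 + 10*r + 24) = (r^2 + 4*r + 4)/(r + 4)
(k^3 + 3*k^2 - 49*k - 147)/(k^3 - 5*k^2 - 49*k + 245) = (k + 3)/(k - 5)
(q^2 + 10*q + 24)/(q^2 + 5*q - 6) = (q + 4)/(q - 1)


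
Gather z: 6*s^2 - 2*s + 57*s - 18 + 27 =6*s^2 + 55*s + 9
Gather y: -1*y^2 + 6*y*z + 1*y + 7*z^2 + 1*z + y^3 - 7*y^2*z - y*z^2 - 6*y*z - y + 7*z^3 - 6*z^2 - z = y^3 + y^2*(-7*z - 1) - y*z^2 + 7*z^3 + z^2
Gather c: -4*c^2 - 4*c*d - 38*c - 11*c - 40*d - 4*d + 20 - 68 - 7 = -4*c^2 + c*(-4*d - 49) - 44*d - 55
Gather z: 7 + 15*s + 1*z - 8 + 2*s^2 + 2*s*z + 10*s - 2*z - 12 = 2*s^2 + 25*s + z*(2*s - 1) - 13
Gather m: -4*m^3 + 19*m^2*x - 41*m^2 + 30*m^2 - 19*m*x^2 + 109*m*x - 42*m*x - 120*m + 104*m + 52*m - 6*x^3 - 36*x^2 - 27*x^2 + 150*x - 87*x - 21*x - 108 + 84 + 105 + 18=-4*m^3 + m^2*(19*x - 11) + m*(-19*x^2 + 67*x + 36) - 6*x^3 - 63*x^2 + 42*x + 99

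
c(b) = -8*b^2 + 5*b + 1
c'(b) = 5 - 16*b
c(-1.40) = -21.68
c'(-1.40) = 27.40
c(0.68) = 0.70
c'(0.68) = -5.88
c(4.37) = -129.93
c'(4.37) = -64.92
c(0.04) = 1.19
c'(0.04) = 4.36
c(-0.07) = 0.61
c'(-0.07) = 6.12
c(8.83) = -578.60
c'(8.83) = -136.28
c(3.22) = -65.85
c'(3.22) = -46.52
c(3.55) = -82.07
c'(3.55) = -51.80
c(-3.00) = -86.00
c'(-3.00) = 53.00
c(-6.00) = -317.00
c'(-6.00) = 101.00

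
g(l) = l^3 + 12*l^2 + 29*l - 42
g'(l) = 3*l^2 + 24*l + 29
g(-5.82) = -1.45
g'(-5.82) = -9.06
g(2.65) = 137.73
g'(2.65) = 113.67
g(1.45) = 28.33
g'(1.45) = 70.11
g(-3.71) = -35.49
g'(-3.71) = -18.75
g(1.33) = 20.15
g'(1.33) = 66.23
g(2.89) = 166.17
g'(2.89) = 123.42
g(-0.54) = -54.32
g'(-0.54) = 16.91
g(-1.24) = -61.42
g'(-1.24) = 3.85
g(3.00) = 180.00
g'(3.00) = 128.00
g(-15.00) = -1152.00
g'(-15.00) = 344.00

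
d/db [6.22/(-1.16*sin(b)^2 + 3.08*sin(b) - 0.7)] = (14.4304*sin(b) - 19.1576)*cos(b)/(1.16*sin(b)^2 - 3.08*sin(b) + 0.7)^2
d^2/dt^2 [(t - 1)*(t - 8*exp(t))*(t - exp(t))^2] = -10*t^3*exp(t) + 68*t^2*exp(2*t) - 50*t^2*exp(t) + 12*t^2 - 72*t*exp(3*t) + 68*t*exp(2*t) - 20*t*exp(t) - 6*t + 24*exp(3*t) - 34*exp(2*t) + 20*exp(t)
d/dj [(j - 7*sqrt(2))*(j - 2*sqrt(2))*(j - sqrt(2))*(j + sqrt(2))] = 4*j^3 - 27*sqrt(2)*j^2 + 52*j + 18*sqrt(2)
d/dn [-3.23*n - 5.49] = -3.23000000000000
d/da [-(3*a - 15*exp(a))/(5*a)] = 3*(a - 1)*exp(a)/a^2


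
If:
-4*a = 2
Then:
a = -1/2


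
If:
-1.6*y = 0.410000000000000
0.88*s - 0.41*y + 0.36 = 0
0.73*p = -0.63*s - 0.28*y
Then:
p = 0.55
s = -0.53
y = -0.26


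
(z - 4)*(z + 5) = z^2 + z - 20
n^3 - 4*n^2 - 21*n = n*(n - 7)*(n + 3)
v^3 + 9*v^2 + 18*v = v*(v + 3)*(v + 6)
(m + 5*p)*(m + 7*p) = m^2 + 12*m*p + 35*p^2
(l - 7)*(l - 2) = l^2 - 9*l + 14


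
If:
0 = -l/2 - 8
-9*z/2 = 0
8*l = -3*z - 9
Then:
No Solution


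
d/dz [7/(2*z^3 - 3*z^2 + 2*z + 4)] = 14*(-3*z^2 + 3*z - 1)/(2*z^3 - 3*z^2 + 2*z + 4)^2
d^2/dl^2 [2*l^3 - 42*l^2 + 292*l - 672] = 12*l - 84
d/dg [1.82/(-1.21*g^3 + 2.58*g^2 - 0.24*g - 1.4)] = (6.6066*g^2 - 9.3912*g + 0.4368)/(1.21*g^3 - 2.58*g^2 + 0.24*g + 1.4)^2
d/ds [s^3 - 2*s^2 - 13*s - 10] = 3*s^2 - 4*s - 13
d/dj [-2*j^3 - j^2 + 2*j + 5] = -6*j^2 - 2*j + 2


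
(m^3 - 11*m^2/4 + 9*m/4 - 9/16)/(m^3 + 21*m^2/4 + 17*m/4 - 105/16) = (4*m^2 - 8*m + 3)/(4*m^2 + 24*m + 35)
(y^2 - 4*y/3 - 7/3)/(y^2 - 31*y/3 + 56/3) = (y + 1)/(y - 8)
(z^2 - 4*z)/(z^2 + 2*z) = (z - 4)/(z + 2)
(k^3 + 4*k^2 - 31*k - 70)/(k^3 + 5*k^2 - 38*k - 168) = (k^2 - 3*k - 10)/(k^2 - 2*k - 24)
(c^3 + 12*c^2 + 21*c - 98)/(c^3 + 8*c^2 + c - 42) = (c + 7)/(c + 3)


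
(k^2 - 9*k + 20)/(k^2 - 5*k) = (k - 4)/k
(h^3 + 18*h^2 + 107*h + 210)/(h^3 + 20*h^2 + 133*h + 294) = (h + 5)/(h + 7)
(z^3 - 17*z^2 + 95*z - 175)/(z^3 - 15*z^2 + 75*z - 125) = (z - 7)/(z - 5)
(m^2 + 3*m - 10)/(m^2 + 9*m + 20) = (m - 2)/(m + 4)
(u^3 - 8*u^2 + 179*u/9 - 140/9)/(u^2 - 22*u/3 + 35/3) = (3*u^2 - 17*u + 20)/(3*(u - 5))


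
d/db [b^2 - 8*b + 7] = 2*b - 8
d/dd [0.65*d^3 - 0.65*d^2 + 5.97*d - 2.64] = 1.95*d^2 - 1.3*d + 5.97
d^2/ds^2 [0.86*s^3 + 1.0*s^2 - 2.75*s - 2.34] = 5.16*s + 2.0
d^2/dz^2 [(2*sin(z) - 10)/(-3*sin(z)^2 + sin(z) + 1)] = 2*(-9*sin(z)^5 + 177*sin(z)^4 - 45*sin(z)^3 - 204*sin(z)^2 + 102*sin(z) - 42)/(-3*sin(z)^2 + sin(z) + 1)^3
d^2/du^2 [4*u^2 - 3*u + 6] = 8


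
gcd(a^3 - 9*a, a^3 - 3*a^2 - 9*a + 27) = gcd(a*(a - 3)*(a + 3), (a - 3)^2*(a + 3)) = a^2 - 9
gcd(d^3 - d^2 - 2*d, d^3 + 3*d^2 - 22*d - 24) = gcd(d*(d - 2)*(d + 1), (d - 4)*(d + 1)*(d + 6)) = d + 1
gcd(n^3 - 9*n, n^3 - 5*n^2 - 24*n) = n^2 + 3*n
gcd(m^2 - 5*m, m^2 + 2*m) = m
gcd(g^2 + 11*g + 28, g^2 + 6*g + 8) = g + 4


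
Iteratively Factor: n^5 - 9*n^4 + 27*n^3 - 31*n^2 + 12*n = (n - 3)*(n^4 - 6*n^3 + 9*n^2 - 4*n) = n*(n - 3)*(n^3 - 6*n^2 + 9*n - 4) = n*(n - 3)*(n - 1)*(n^2 - 5*n + 4) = n*(n - 4)*(n - 3)*(n - 1)*(n - 1)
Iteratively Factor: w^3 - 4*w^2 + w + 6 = (w - 2)*(w^2 - 2*w - 3) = (w - 2)*(w + 1)*(w - 3)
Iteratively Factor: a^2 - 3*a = (a)*(a - 3)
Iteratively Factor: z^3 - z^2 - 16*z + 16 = (z - 4)*(z^2 + 3*z - 4) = (z - 4)*(z + 4)*(z - 1)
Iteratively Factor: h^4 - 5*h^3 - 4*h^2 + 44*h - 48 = (h - 2)*(h^3 - 3*h^2 - 10*h + 24) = (h - 4)*(h - 2)*(h^2 + h - 6) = (h - 4)*(h - 2)^2*(h + 3)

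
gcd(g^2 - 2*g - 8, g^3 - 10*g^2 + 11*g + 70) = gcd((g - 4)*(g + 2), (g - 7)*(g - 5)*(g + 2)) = g + 2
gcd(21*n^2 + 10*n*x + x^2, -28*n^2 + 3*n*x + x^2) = 7*n + x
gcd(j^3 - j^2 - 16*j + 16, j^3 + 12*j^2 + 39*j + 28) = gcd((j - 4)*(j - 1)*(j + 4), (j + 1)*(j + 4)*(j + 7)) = j + 4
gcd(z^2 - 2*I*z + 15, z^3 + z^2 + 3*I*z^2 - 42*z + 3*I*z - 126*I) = z + 3*I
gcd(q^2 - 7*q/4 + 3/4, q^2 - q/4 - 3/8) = q - 3/4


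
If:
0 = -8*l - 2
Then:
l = -1/4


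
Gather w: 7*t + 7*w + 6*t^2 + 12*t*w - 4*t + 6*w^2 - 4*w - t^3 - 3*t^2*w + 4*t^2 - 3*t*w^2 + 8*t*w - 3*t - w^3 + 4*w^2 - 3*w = -t^3 + 10*t^2 - w^3 + w^2*(10 - 3*t) + w*(-3*t^2 + 20*t)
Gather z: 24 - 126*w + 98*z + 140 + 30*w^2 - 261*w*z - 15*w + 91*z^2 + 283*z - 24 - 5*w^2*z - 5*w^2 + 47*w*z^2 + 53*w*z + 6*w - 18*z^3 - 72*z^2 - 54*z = 25*w^2 - 135*w - 18*z^3 + z^2*(47*w + 19) + z*(-5*w^2 - 208*w + 327) + 140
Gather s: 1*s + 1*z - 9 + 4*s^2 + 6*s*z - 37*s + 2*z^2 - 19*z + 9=4*s^2 + s*(6*z - 36) + 2*z^2 - 18*z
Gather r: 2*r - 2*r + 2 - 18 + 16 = 0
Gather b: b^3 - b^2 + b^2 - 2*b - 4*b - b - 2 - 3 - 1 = b^3 - 7*b - 6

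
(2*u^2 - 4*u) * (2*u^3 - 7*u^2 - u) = 4*u^5 - 22*u^4 + 26*u^3 + 4*u^2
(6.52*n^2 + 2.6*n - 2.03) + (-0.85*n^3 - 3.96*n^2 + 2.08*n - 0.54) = -0.85*n^3 + 2.56*n^2 + 4.68*n - 2.57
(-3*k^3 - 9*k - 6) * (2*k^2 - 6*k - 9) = -6*k^5 + 18*k^4 + 9*k^3 + 42*k^2 + 117*k + 54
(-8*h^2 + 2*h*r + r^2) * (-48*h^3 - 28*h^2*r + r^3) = 384*h^5 + 128*h^4*r - 104*h^3*r^2 - 36*h^2*r^3 + 2*h*r^4 + r^5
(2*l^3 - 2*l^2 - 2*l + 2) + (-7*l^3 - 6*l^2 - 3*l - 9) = -5*l^3 - 8*l^2 - 5*l - 7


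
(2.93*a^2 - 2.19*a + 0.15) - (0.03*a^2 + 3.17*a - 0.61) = 2.9*a^2 - 5.36*a + 0.76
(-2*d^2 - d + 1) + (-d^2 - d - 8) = -3*d^2 - 2*d - 7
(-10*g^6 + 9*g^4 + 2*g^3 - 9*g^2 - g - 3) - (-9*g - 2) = -10*g^6 + 9*g^4 + 2*g^3 - 9*g^2 + 8*g - 1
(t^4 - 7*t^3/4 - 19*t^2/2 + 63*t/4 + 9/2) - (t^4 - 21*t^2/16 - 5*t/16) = -7*t^3/4 - 131*t^2/16 + 257*t/16 + 9/2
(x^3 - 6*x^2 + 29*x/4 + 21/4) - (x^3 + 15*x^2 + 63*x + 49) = -21*x^2 - 223*x/4 - 175/4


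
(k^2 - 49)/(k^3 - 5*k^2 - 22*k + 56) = (k + 7)/(k^2 + 2*k - 8)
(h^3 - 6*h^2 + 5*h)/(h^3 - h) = (h - 5)/(h + 1)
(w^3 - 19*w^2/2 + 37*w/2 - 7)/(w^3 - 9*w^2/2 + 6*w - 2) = (w - 7)/(w - 2)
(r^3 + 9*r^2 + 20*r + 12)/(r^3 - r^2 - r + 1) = (r^2 + 8*r + 12)/(r^2 - 2*r + 1)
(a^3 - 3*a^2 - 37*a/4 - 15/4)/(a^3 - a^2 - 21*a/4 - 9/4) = (a - 5)/(a - 3)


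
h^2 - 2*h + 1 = (h - 1)^2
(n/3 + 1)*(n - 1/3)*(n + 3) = n^3/3 + 17*n^2/9 + 7*n/3 - 1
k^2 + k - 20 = (k - 4)*(k + 5)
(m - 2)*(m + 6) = m^2 + 4*m - 12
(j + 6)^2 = j^2 + 12*j + 36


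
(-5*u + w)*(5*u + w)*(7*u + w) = -175*u^3 - 25*u^2*w + 7*u*w^2 + w^3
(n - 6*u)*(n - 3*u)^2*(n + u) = n^4 - 11*n^3*u + 33*n^2*u^2 - 9*n*u^3 - 54*u^4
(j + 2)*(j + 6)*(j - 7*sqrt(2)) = j^3 - 7*sqrt(2)*j^2 + 8*j^2 - 56*sqrt(2)*j + 12*j - 84*sqrt(2)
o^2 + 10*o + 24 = (o + 4)*(o + 6)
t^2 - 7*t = t*(t - 7)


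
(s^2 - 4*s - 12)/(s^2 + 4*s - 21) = (s^2 - 4*s - 12)/(s^2 + 4*s - 21)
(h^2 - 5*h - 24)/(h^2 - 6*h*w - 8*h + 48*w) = (-h - 3)/(-h + 6*w)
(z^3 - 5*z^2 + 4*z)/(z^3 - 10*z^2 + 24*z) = (z - 1)/(z - 6)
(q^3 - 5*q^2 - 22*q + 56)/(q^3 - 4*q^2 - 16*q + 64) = (q^2 - 9*q + 14)/(q^2 - 8*q + 16)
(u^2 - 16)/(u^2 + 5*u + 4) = (u - 4)/(u + 1)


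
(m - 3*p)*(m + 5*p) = m^2 + 2*m*p - 15*p^2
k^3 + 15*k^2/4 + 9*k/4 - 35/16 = (k - 1/2)*(k + 7/4)*(k + 5/2)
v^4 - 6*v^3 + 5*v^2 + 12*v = v*(v - 4)*(v - 3)*(v + 1)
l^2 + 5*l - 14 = (l - 2)*(l + 7)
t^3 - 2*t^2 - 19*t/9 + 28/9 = (t - 7/3)*(t - 1)*(t + 4/3)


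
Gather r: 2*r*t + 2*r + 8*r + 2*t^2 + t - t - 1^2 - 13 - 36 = r*(2*t + 10) + 2*t^2 - 50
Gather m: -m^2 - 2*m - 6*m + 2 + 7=-m^2 - 8*m + 9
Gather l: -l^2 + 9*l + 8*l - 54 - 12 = -l^2 + 17*l - 66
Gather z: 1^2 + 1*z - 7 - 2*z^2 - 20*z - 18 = -2*z^2 - 19*z - 24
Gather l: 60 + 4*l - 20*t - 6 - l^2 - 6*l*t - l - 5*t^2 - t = -l^2 + l*(3 - 6*t) - 5*t^2 - 21*t + 54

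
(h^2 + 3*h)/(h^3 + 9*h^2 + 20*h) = (h + 3)/(h^2 + 9*h + 20)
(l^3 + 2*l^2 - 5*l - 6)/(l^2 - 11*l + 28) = (l^3 + 2*l^2 - 5*l - 6)/(l^2 - 11*l + 28)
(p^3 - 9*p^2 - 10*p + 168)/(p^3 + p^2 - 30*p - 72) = (p - 7)/(p + 3)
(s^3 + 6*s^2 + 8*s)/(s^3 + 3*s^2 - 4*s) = (s + 2)/(s - 1)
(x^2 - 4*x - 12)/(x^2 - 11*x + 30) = (x + 2)/(x - 5)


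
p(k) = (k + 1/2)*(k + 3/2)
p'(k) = 2*k + 2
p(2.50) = 12.00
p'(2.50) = 7.00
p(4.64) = 31.56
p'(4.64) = 11.28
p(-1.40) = -0.09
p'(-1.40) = -0.80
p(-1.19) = -0.21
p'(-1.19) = -0.38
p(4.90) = 34.56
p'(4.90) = 11.80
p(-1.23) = -0.20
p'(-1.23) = -0.46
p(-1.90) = 0.56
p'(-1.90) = -1.80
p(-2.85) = 3.17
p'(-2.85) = -3.70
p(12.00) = 168.75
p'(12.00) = 26.00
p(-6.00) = 24.75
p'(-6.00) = -10.00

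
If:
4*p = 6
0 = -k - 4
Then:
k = -4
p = 3/2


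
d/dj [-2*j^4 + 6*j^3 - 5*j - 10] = -8*j^3 + 18*j^2 - 5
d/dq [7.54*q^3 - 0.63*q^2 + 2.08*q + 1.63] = 22.62*q^2 - 1.26*q + 2.08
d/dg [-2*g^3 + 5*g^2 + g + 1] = -6*g^2 + 10*g + 1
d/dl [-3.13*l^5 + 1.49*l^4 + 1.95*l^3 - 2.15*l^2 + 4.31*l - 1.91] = -15.65*l^4 + 5.96*l^3 + 5.85*l^2 - 4.3*l + 4.31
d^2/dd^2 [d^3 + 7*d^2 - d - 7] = 6*d + 14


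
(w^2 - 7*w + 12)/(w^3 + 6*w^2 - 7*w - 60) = (w - 4)/(w^2 + 9*w + 20)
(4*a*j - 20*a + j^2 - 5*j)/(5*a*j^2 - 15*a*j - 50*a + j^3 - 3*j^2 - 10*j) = (4*a + j)/(5*a*j + 10*a + j^2 + 2*j)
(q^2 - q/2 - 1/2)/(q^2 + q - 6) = (q^2 - q/2 - 1/2)/(q^2 + q - 6)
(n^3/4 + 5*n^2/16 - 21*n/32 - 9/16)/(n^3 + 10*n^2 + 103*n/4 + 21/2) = (8*n^3 + 10*n^2 - 21*n - 18)/(8*(4*n^3 + 40*n^2 + 103*n + 42))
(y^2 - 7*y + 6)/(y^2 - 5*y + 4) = (y - 6)/(y - 4)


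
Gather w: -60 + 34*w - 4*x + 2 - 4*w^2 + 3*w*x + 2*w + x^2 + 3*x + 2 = -4*w^2 + w*(3*x + 36) + x^2 - x - 56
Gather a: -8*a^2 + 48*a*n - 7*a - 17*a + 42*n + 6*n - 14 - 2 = -8*a^2 + a*(48*n - 24) + 48*n - 16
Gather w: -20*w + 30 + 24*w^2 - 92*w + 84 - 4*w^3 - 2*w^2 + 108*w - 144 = -4*w^3 + 22*w^2 - 4*w - 30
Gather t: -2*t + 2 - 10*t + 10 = 12 - 12*t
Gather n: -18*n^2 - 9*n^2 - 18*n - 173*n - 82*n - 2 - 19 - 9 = -27*n^2 - 273*n - 30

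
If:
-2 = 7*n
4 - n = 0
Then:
No Solution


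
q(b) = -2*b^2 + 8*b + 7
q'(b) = 8 - 4*b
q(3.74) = 8.94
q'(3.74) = -6.96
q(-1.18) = -5.22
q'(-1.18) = 12.72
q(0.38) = 9.75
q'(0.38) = 6.48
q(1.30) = 14.02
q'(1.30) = 2.80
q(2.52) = 14.46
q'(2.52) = -2.08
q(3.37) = 11.25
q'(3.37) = -5.48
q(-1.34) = -7.31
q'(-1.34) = 13.36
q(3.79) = 8.59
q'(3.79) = -7.16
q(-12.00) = -377.00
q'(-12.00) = 56.00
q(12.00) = -185.00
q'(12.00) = -40.00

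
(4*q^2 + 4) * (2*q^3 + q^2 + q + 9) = 8*q^5 + 4*q^4 + 12*q^3 + 40*q^2 + 4*q + 36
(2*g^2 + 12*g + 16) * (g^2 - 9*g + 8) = 2*g^4 - 6*g^3 - 76*g^2 - 48*g + 128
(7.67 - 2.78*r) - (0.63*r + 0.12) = 7.55 - 3.41*r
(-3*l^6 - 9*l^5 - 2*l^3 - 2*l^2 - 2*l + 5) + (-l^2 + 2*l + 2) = -3*l^6 - 9*l^5 - 2*l^3 - 3*l^2 + 7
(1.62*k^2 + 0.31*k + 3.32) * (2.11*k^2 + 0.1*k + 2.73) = 3.4182*k^4 + 0.8161*k^3 + 11.4588*k^2 + 1.1783*k + 9.0636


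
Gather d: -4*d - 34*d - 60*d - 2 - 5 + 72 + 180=245 - 98*d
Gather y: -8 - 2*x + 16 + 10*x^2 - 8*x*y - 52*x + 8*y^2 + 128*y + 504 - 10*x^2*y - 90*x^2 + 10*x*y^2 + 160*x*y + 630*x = -80*x^2 + 576*x + y^2*(10*x + 8) + y*(-10*x^2 + 152*x + 128) + 512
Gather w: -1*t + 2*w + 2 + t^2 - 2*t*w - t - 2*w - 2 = t^2 - 2*t*w - 2*t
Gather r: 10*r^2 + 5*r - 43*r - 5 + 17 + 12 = 10*r^2 - 38*r + 24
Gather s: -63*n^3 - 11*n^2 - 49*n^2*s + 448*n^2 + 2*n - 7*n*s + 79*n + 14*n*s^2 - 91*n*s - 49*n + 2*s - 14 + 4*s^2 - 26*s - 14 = -63*n^3 + 437*n^2 + 32*n + s^2*(14*n + 4) + s*(-49*n^2 - 98*n - 24) - 28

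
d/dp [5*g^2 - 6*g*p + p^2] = -6*g + 2*p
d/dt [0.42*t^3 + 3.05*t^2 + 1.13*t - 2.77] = 1.26*t^2 + 6.1*t + 1.13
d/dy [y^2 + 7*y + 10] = 2*y + 7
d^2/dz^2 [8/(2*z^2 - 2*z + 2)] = 8*(-z^2 + z + (2*z - 1)^2 - 1)/(z^2 - z + 1)^3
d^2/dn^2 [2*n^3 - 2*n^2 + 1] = 12*n - 4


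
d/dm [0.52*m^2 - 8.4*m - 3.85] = 1.04*m - 8.4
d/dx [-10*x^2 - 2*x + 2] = -20*x - 2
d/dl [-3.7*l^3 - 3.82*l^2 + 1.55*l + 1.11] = -11.1*l^2 - 7.64*l + 1.55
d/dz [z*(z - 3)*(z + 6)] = 3*z^2 + 6*z - 18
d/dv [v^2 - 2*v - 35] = 2*v - 2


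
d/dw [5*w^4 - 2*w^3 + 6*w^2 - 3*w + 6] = 20*w^3 - 6*w^2 + 12*w - 3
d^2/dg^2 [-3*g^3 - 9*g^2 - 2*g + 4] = -18*g - 18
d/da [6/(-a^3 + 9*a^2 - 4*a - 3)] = 6*(3*a^2 - 18*a + 4)/(a^3 - 9*a^2 + 4*a + 3)^2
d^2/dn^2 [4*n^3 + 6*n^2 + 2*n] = 24*n + 12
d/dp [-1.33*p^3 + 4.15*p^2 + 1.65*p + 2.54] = -3.99*p^2 + 8.3*p + 1.65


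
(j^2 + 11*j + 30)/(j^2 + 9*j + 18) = (j + 5)/(j + 3)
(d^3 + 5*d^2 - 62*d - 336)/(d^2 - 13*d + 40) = (d^2 + 13*d + 42)/(d - 5)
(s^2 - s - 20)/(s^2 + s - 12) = (s - 5)/(s - 3)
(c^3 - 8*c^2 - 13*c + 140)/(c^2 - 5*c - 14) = (c^2 - c - 20)/(c + 2)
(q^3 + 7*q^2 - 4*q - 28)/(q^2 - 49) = (q^2 - 4)/(q - 7)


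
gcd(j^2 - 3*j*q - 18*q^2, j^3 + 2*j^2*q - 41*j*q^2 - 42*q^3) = -j + 6*q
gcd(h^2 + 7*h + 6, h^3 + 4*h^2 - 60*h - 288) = h + 6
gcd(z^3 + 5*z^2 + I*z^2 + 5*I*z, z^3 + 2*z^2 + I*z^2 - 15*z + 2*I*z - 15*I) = z^2 + z*(5 + I) + 5*I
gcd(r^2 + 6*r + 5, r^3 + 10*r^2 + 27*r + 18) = r + 1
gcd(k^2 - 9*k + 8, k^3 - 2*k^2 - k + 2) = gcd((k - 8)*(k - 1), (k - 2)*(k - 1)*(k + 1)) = k - 1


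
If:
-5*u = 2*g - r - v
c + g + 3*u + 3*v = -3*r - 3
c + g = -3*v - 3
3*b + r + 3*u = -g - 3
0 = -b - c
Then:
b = v/5 - 3/5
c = 3/5 - v/5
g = -14*v/5 - 18/5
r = -11*v/10 - 6/5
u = 11*v/10 + 6/5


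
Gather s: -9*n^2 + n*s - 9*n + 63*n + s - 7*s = -9*n^2 + 54*n + s*(n - 6)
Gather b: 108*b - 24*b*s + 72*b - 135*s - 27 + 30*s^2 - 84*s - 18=b*(180 - 24*s) + 30*s^2 - 219*s - 45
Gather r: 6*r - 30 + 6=6*r - 24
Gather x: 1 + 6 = 7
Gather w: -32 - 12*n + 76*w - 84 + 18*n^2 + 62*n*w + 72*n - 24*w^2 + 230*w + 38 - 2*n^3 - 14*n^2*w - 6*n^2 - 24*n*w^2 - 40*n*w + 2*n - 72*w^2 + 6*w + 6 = -2*n^3 + 12*n^2 + 62*n + w^2*(-24*n - 96) + w*(-14*n^2 + 22*n + 312) - 72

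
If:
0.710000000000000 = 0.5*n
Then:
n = 1.42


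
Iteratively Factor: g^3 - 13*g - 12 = (g + 1)*(g^2 - g - 12) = (g + 1)*(g + 3)*(g - 4)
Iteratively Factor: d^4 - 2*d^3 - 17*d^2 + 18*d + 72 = (d + 3)*(d^3 - 5*d^2 - 2*d + 24) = (d + 2)*(d + 3)*(d^2 - 7*d + 12) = (d - 4)*(d + 2)*(d + 3)*(d - 3)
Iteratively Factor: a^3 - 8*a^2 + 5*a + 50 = (a - 5)*(a^2 - 3*a - 10) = (a - 5)^2*(a + 2)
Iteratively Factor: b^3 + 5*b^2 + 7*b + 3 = (b + 1)*(b^2 + 4*b + 3) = (b + 1)*(b + 3)*(b + 1)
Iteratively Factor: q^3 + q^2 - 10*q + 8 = (q + 4)*(q^2 - 3*q + 2) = (q - 1)*(q + 4)*(q - 2)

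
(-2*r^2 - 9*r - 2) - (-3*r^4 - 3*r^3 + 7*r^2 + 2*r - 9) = 3*r^4 + 3*r^3 - 9*r^2 - 11*r + 7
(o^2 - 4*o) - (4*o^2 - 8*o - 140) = -3*o^2 + 4*o + 140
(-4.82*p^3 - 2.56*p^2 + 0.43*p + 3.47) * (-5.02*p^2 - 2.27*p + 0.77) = 24.1964*p^5 + 23.7926*p^4 - 0.0587999999999997*p^3 - 20.3667*p^2 - 7.5458*p + 2.6719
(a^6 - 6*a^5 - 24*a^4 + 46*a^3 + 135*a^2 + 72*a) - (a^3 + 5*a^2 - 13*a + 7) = a^6 - 6*a^5 - 24*a^4 + 45*a^3 + 130*a^2 + 85*a - 7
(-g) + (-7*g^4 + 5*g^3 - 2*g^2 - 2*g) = -7*g^4 + 5*g^3 - 2*g^2 - 3*g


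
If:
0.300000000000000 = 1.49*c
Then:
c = 0.20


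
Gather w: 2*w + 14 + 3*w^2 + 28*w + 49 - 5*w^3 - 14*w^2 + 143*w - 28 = -5*w^3 - 11*w^2 + 173*w + 35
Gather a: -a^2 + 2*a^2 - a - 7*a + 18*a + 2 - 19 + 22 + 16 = a^2 + 10*a + 21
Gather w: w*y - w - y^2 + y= w*(y - 1) - y^2 + y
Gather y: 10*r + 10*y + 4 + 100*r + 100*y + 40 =110*r + 110*y + 44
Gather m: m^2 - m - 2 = m^2 - m - 2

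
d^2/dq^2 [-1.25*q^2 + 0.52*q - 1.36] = -2.50000000000000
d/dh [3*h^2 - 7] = 6*h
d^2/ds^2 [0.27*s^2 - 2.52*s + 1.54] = 0.540000000000000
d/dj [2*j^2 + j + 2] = 4*j + 1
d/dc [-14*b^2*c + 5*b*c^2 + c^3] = -14*b^2 + 10*b*c + 3*c^2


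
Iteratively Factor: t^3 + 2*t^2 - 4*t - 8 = (t + 2)*(t^2 - 4) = (t - 2)*(t + 2)*(t + 2)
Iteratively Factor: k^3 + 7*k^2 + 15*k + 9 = (k + 3)*(k^2 + 4*k + 3) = (k + 3)^2*(k + 1)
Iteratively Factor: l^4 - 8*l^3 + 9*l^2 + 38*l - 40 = (l + 2)*(l^3 - 10*l^2 + 29*l - 20) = (l - 5)*(l + 2)*(l^2 - 5*l + 4) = (l - 5)*(l - 4)*(l + 2)*(l - 1)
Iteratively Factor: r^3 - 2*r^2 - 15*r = (r - 5)*(r^2 + 3*r) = (r - 5)*(r + 3)*(r)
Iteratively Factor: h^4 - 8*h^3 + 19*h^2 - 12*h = (h - 4)*(h^3 - 4*h^2 + 3*h) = (h - 4)*(h - 1)*(h^2 - 3*h) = (h - 4)*(h - 3)*(h - 1)*(h)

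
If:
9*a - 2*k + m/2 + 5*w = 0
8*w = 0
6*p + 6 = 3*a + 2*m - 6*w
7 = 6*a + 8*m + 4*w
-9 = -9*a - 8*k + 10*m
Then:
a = 16/51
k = 855/544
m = 87/136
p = -257/408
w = 0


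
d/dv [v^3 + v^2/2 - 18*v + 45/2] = 3*v^2 + v - 18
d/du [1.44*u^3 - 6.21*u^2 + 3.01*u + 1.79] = 4.32*u^2 - 12.42*u + 3.01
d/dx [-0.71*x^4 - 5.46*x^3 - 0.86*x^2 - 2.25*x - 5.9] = -2.84*x^3 - 16.38*x^2 - 1.72*x - 2.25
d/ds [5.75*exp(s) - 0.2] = 5.75*exp(s)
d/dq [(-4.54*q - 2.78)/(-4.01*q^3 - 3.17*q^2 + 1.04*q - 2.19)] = (-36.4108*q^3 - 47.8352*q^2 - 17.6252*q + 12.8338)/(16.0801*q^6 + 25.4234*q^5 + 1.7081*q^4 + 10.9702*q^3 + 14.9662*q^2 - 4.5552*q + 4.7961)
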